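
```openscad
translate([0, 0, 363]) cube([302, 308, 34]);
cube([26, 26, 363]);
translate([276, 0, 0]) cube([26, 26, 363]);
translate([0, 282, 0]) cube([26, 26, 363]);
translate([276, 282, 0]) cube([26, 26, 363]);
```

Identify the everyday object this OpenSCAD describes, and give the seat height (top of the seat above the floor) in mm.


A stool. The seat height is 397 mm.

A 302×308×34 slab at z = 363 on four corner posts — a stool. The seat top is 363 + 34 = 397 mm.


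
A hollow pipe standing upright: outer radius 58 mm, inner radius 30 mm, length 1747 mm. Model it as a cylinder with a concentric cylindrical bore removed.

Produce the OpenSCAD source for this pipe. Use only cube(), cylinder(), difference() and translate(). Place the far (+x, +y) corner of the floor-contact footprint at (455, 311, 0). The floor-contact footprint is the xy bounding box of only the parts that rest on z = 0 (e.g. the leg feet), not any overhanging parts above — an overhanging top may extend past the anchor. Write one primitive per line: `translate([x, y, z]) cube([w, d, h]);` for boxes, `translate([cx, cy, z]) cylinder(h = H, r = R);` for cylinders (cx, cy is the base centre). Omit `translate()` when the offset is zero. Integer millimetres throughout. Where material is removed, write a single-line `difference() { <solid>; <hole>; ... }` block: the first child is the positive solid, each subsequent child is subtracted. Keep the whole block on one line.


difference() { translate([397, 253, 0]) cylinder(h = 1747, r = 58); translate([397, 253, 0]) cylinder(h = 1747, r = 30); }


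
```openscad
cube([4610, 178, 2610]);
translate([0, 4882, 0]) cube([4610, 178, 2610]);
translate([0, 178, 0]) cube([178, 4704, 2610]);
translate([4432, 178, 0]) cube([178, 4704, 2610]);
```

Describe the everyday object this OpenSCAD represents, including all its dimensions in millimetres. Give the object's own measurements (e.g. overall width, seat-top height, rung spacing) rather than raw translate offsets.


The wall frame of a small rectangular building: four walls, each 2610 mm tall and 178 mm thick, enclosing a footprint 4610 mm (x) by 5060 mm (y) outside-to-outside, with no floor or roof. The front and back walls (the −y and +y sides) span the full width; the two side walls fit between them.


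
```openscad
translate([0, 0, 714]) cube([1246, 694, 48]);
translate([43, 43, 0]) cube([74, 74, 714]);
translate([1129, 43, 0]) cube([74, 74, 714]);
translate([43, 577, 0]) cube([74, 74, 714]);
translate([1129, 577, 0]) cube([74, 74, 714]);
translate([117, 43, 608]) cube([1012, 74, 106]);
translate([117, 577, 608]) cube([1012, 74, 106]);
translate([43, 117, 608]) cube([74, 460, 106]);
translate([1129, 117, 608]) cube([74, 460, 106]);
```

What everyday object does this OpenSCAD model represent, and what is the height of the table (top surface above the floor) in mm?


A table. The table height is 762 mm.

A 1246×694×48 slab sits at z = 714 on four 74 mm square posts — a table. The top surface is at 714 + 48 = 762 mm.


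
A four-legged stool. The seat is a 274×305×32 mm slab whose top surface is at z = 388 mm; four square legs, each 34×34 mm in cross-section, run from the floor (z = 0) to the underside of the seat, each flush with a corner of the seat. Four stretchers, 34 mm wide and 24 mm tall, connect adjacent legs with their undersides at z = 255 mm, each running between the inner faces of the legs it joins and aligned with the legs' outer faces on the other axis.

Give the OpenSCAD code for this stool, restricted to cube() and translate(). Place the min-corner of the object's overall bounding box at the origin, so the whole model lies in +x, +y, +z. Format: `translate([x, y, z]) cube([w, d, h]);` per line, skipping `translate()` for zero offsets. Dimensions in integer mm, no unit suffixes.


translate([0, 0, 356]) cube([274, 305, 32]);
cube([34, 34, 356]);
translate([240, 0, 0]) cube([34, 34, 356]);
translate([0, 271, 0]) cube([34, 34, 356]);
translate([240, 271, 0]) cube([34, 34, 356]);
translate([34, 0, 255]) cube([206, 34, 24]);
translate([34, 271, 255]) cube([206, 34, 24]);
translate([0, 34, 255]) cube([34, 237, 24]);
translate([240, 34, 255]) cube([34, 237, 24]);


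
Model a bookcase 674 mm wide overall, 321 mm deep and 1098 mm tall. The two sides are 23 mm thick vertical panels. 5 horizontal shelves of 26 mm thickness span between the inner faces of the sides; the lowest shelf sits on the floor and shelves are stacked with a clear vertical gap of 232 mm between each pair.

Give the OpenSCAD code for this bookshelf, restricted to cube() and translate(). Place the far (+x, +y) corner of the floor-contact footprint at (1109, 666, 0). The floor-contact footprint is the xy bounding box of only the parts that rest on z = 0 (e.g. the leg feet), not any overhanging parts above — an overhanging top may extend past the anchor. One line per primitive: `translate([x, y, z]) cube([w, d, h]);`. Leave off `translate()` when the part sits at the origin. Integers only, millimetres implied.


translate([435, 345, 0]) cube([23, 321, 1098]);
translate([1086, 345, 0]) cube([23, 321, 1098]);
translate([458, 345, 0]) cube([628, 321, 26]);
translate([458, 345, 258]) cube([628, 321, 26]);
translate([458, 345, 516]) cube([628, 321, 26]);
translate([458, 345, 774]) cube([628, 321, 26]);
translate([458, 345, 1032]) cube([628, 321, 26]);


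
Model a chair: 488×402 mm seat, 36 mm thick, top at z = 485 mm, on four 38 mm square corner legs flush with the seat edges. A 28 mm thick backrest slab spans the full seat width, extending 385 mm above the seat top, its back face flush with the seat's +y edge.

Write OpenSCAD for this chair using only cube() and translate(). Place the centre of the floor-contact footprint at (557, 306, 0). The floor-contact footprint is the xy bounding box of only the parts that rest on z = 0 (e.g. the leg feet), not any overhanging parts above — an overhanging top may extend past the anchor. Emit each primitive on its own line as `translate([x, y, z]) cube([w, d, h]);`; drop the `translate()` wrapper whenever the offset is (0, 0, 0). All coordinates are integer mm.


translate([313, 105, 449]) cube([488, 402, 36]);
translate([313, 105, 0]) cube([38, 38, 449]);
translate([763, 105, 0]) cube([38, 38, 449]);
translate([313, 469, 0]) cube([38, 38, 449]);
translate([763, 469, 0]) cube([38, 38, 449]);
translate([313, 479, 485]) cube([488, 28, 385]);


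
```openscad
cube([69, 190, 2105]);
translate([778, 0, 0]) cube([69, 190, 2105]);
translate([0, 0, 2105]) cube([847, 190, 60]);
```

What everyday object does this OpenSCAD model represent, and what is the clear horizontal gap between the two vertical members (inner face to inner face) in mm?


A door frame. The clear opening width is 709 mm.

Two 2105 mm tall posts with a header on top — a door frame. The left jamb is 69 mm wide at x = 0; the right jamb starts at x = 778. The clear opening is 778 − 69 = 709 mm.


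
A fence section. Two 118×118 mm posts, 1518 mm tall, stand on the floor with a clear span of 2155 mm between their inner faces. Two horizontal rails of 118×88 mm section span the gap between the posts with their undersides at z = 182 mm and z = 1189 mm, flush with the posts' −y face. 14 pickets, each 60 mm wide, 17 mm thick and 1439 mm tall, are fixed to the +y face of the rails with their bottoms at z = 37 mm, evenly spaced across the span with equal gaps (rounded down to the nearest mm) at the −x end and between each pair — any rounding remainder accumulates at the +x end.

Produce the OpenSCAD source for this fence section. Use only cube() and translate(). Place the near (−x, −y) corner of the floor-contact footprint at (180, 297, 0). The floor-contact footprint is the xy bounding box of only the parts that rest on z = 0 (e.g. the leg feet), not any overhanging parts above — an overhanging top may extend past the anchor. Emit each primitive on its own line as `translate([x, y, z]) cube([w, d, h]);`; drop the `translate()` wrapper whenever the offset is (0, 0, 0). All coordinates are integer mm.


translate([180, 297, 0]) cube([118, 118, 1518]);
translate([2453, 297, 0]) cube([118, 118, 1518]);
translate([298, 297, 182]) cube([2155, 118, 88]);
translate([298, 297, 1189]) cube([2155, 118, 88]);
translate([385, 415, 37]) cube([60, 17, 1439]);
translate([532, 415, 37]) cube([60, 17, 1439]);
translate([679, 415, 37]) cube([60, 17, 1439]);
translate([826, 415, 37]) cube([60, 17, 1439]);
translate([973, 415, 37]) cube([60, 17, 1439]);
translate([1120, 415, 37]) cube([60, 17, 1439]);
translate([1267, 415, 37]) cube([60, 17, 1439]);
translate([1414, 415, 37]) cube([60, 17, 1439]);
translate([1561, 415, 37]) cube([60, 17, 1439]);
translate([1708, 415, 37]) cube([60, 17, 1439]);
translate([1855, 415, 37]) cube([60, 17, 1439]);
translate([2002, 415, 37]) cube([60, 17, 1439]);
translate([2149, 415, 37]) cube([60, 17, 1439]);
translate([2296, 415, 37]) cube([60, 17, 1439]);


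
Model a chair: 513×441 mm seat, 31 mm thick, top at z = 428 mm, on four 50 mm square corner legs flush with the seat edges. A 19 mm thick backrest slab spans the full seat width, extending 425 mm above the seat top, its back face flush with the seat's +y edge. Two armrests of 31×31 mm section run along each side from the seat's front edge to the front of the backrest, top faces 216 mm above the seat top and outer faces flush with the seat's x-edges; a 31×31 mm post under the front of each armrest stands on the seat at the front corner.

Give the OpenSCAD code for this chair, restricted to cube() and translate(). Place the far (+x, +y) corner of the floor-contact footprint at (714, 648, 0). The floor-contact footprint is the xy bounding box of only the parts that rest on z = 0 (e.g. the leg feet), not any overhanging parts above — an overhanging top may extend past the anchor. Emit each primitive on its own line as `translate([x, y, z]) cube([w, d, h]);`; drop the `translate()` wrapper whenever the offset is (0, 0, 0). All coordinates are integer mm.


// leg_h = 428 - 31 = 397
// arm post h = 216 - 31 = 185
translate([201, 207, 397]) cube([513, 441, 31]);
translate([201, 207, 0]) cube([50, 50, 397]);
translate([664, 207, 0]) cube([50, 50, 397]);
translate([201, 598, 0]) cube([50, 50, 397]);
translate([664, 598, 0]) cube([50, 50, 397]);
translate([201, 629, 428]) cube([513, 19, 425]);
translate([201, 207, 613]) cube([31, 422, 31]);
translate([683, 207, 613]) cube([31, 422, 31]);
translate([201, 207, 428]) cube([31, 31, 185]);
translate([683, 207, 428]) cube([31, 31, 185]);


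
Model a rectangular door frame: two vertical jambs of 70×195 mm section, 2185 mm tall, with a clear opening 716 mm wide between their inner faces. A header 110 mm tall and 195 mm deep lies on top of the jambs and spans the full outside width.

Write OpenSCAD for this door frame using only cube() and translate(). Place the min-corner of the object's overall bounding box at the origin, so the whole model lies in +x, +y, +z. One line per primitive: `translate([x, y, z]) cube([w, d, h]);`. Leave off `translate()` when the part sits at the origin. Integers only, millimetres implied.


cube([70, 195, 2185]);
translate([786, 0, 0]) cube([70, 195, 2185]);
translate([0, 0, 2185]) cube([856, 195, 110]);


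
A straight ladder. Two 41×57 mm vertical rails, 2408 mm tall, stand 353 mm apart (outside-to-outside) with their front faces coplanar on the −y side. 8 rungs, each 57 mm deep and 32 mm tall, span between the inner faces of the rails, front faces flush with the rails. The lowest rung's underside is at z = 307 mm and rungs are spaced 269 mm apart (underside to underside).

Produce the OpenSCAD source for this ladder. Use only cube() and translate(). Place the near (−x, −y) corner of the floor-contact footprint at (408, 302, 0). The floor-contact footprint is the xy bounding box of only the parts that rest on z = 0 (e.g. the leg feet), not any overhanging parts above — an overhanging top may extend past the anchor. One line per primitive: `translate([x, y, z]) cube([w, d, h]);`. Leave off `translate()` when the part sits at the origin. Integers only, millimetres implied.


// rung span = 353 - 2*41 = 271
// rung[k] z = 307 + k*269
translate([408, 302, 0]) cube([41, 57, 2408]);
translate([720, 302, 0]) cube([41, 57, 2408]);
translate([449, 302, 307]) cube([271, 57, 32]);
translate([449, 302, 576]) cube([271, 57, 32]);
translate([449, 302, 845]) cube([271, 57, 32]);
translate([449, 302, 1114]) cube([271, 57, 32]);
translate([449, 302, 1383]) cube([271, 57, 32]);
translate([449, 302, 1652]) cube([271, 57, 32]);
translate([449, 302, 1921]) cube([271, 57, 32]);
translate([449, 302, 2190]) cube([271, 57, 32]);


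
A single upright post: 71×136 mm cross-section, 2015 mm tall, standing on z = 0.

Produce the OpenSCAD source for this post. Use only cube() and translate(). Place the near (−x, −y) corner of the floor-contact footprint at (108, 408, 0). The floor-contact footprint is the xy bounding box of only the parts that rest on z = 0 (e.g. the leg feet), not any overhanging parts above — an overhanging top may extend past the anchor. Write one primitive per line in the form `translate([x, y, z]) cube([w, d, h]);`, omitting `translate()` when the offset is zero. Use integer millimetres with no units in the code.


translate([108, 408, 0]) cube([71, 136, 2015]);


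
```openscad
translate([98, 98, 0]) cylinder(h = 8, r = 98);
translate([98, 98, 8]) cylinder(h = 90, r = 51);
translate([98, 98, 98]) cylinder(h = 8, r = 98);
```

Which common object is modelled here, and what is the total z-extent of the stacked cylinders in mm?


A spool. The overall height is 106 mm.

Three coaxial cylinders, large–small–large — a spool. Two 8 mm flanges and a 90 mm core give 8 + 90 + 8 = 106 mm.


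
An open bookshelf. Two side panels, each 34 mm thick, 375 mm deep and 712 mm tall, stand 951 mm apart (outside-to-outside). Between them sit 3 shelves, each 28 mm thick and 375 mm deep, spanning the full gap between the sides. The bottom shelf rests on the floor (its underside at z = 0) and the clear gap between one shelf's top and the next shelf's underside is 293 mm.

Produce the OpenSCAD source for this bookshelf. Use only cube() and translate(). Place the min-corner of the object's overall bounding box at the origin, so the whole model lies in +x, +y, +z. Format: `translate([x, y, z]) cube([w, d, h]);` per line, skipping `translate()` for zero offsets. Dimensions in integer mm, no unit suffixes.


cube([34, 375, 712]);
translate([917, 0, 0]) cube([34, 375, 712]);
translate([34, 0, 0]) cube([883, 375, 28]);
translate([34, 0, 321]) cube([883, 375, 28]);
translate([34, 0, 642]) cube([883, 375, 28]);


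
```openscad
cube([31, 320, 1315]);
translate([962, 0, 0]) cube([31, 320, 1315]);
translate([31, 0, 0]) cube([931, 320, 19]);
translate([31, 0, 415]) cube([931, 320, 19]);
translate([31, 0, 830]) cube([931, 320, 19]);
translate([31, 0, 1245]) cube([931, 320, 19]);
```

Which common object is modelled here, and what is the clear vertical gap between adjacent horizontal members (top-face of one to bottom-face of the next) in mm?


A bookshelf. The clear shelf gap is 396 mm.

Two tall side panels with 4 horizontal boards between them — a bookshelf. The first two shelf undersides are at z = 0 and z = 415; with shelf thickness 19, the clear gap is 415 − 0 − 19 = 396 mm.


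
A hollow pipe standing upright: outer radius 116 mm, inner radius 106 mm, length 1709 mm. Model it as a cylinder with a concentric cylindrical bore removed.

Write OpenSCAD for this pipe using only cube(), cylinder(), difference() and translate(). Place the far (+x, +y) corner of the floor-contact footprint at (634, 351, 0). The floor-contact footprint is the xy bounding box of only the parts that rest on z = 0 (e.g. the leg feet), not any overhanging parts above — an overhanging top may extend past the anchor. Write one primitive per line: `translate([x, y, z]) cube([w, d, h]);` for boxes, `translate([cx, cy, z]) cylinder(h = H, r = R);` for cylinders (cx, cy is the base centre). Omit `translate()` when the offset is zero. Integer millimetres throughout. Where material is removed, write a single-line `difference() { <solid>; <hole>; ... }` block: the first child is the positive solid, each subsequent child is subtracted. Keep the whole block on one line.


difference() { translate([518, 235, 0]) cylinder(h = 1709, r = 116); translate([518, 235, 0]) cylinder(h = 1709, r = 106); }


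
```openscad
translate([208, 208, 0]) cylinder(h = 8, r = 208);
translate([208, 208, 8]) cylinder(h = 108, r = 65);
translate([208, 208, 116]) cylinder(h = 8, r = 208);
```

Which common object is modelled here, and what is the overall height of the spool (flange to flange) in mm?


A spool. The overall height is 124 mm.

Three coaxial cylinders, large–small–large — a spool. Two 8 mm flanges and a 108 mm core give 8 + 108 + 8 = 124 mm.


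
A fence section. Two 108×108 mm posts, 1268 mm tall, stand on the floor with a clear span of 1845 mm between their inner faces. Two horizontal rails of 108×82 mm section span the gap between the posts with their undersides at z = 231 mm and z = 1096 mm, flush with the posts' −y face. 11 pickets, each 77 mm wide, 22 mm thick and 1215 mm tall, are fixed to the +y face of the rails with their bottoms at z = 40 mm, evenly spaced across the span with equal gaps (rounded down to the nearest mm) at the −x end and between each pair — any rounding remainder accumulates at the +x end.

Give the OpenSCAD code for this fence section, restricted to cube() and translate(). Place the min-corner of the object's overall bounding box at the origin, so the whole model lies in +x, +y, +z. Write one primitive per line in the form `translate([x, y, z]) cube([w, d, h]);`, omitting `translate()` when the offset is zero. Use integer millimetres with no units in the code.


cube([108, 108, 1268]);
translate([1953, 0, 0]) cube([108, 108, 1268]);
translate([108, 0, 231]) cube([1845, 108, 82]);
translate([108, 0, 1096]) cube([1845, 108, 82]);
translate([191, 108, 40]) cube([77, 22, 1215]);
translate([351, 108, 40]) cube([77, 22, 1215]);
translate([511, 108, 40]) cube([77, 22, 1215]);
translate([671, 108, 40]) cube([77, 22, 1215]);
translate([831, 108, 40]) cube([77, 22, 1215]);
translate([991, 108, 40]) cube([77, 22, 1215]);
translate([1151, 108, 40]) cube([77, 22, 1215]);
translate([1311, 108, 40]) cube([77, 22, 1215]);
translate([1471, 108, 40]) cube([77, 22, 1215]);
translate([1631, 108, 40]) cube([77, 22, 1215]);
translate([1791, 108, 40]) cube([77, 22, 1215]);


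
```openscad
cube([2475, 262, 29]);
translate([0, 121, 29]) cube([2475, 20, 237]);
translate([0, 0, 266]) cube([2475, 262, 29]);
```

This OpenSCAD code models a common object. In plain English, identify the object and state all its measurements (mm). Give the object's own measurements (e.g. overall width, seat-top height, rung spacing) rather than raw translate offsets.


An I-beam lying along x, 2475 mm long. Overall section height 295 mm. Two flanges 262 mm wide (y) and 29 mm thick, one on the floor and one at the top; a web 20 mm thick runs between them, centred on the flange width.


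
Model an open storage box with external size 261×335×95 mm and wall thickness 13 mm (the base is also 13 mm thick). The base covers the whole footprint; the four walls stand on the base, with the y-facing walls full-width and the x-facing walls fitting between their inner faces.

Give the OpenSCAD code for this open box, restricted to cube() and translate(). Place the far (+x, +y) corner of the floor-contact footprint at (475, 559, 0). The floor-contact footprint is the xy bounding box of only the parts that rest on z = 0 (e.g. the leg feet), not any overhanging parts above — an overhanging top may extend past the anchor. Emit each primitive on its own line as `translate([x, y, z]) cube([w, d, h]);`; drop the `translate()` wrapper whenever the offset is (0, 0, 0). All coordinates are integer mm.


translate([214, 224, 0]) cube([261, 335, 13]);
translate([214, 224, 13]) cube([261, 13, 82]);
translate([214, 546, 13]) cube([261, 13, 82]);
translate([214, 237, 13]) cube([13, 309, 82]);
translate([462, 237, 13]) cube([13, 309, 82]);


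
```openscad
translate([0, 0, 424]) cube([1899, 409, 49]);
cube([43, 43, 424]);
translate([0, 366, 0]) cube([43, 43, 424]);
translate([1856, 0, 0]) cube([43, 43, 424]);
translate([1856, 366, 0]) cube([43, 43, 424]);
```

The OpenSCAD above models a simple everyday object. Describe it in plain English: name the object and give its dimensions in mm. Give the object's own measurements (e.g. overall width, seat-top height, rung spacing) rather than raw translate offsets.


A bench: a 1899×409 mm seat slab, 49 mm thick, top at z = 473 mm, on four 43×43 mm square legs flush with the seat corners and standing on z = 0.


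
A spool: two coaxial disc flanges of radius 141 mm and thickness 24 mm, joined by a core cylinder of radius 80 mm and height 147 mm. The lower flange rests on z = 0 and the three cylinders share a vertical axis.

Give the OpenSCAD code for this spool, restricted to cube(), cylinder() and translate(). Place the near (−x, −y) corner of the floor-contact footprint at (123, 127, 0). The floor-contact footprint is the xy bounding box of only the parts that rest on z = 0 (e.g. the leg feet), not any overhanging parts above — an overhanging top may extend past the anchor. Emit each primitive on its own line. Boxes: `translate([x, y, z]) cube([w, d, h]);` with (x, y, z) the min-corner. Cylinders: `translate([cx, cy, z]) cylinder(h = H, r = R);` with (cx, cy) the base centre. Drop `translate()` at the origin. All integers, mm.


translate([264, 268, 0]) cylinder(h = 24, r = 141);
translate([264, 268, 24]) cylinder(h = 147, r = 80);
translate([264, 268, 171]) cylinder(h = 24, r = 141);


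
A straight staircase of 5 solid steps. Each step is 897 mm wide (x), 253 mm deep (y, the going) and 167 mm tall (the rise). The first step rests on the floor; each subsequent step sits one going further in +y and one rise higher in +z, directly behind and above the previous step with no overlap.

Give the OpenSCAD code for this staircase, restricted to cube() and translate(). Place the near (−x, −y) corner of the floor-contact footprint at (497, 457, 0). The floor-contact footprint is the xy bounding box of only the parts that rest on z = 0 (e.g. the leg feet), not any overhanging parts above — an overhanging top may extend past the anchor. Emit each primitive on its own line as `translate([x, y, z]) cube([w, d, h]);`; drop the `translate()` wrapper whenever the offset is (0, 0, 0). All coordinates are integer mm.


translate([497, 457, 0]) cube([897, 253, 167]);
translate([497, 710, 167]) cube([897, 253, 167]);
translate([497, 963, 334]) cube([897, 253, 167]);
translate([497, 1216, 501]) cube([897, 253, 167]);
translate([497, 1469, 668]) cube([897, 253, 167]);


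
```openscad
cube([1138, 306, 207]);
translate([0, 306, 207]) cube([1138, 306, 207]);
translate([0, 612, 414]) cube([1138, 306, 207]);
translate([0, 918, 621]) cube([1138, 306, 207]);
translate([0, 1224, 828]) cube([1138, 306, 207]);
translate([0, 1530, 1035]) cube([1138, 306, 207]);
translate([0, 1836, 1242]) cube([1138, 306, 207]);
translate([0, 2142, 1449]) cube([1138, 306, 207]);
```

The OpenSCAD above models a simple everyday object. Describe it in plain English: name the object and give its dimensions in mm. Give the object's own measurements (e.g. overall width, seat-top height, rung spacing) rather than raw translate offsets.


A straight staircase of 8 solid steps. Each step is 1138 mm wide (x), 306 mm deep (y, the going) and 207 mm tall (the rise). The first step rests on the floor; each subsequent step sits one going further in +y and one rise higher in +z, directly behind and above the previous step with no overlap.


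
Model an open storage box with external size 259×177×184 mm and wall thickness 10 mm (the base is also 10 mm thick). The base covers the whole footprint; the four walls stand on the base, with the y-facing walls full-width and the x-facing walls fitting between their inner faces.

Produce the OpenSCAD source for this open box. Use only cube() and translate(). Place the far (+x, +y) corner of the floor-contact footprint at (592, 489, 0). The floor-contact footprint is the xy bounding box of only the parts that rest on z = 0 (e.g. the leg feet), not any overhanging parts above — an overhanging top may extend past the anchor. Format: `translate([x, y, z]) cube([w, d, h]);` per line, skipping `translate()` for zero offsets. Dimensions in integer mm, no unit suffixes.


translate([333, 312, 0]) cube([259, 177, 10]);
translate([333, 312, 10]) cube([259, 10, 174]);
translate([333, 479, 10]) cube([259, 10, 174]);
translate([333, 322, 10]) cube([10, 157, 174]);
translate([582, 322, 10]) cube([10, 157, 174]);


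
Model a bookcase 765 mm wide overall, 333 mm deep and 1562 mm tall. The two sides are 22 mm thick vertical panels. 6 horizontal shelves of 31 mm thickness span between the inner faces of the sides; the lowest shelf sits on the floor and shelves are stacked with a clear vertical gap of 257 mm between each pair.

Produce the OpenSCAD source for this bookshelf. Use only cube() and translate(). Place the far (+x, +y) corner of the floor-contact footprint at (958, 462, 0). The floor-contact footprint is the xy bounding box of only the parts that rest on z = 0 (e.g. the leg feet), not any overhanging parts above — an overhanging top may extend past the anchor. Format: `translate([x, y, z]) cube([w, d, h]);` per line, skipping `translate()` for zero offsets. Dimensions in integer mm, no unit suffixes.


translate([193, 129, 0]) cube([22, 333, 1562]);
translate([936, 129, 0]) cube([22, 333, 1562]);
translate([215, 129, 0]) cube([721, 333, 31]);
translate([215, 129, 288]) cube([721, 333, 31]);
translate([215, 129, 576]) cube([721, 333, 31]);
translate([215, 129, 864]) cube([721, 333, 31]);
translate([215, 129, 1152]) cube([721, 333, 31]);
translate([215, 129, 1440]) cube([721, 333, 31]);


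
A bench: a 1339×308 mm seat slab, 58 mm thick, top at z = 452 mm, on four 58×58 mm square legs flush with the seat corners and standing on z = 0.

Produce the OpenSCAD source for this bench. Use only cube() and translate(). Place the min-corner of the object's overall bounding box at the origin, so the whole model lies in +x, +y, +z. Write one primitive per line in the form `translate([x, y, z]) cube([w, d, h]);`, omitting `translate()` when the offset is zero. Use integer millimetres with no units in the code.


// leg_h = 452 − 58 = 394
translate([0, 0, 394]) cube([1339, 308, 58]);
cube([58, 58, 394]);
translate([0, 250, 0]) cube([58, 58, 394]);
translate([1281, 0, 0]) cube([58, 58, 394]);
translate([1281, 250, 0]) cube([58, 58, 394]);


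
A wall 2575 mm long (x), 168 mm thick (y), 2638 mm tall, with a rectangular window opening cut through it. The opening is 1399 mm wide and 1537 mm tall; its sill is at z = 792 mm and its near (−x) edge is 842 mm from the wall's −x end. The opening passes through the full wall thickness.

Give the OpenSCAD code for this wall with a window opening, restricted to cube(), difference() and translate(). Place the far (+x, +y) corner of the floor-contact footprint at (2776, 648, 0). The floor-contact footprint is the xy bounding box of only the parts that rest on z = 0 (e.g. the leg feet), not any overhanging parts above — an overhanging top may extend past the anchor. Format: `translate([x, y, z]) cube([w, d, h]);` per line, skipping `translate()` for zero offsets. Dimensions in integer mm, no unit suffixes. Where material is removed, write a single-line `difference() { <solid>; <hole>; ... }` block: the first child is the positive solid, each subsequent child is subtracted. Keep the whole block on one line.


difference() { translate([201, 480, 0]) cube([2575, 168, 2638]); translate([1043, 480, 792]) cube([1399, 168, 1537]); }


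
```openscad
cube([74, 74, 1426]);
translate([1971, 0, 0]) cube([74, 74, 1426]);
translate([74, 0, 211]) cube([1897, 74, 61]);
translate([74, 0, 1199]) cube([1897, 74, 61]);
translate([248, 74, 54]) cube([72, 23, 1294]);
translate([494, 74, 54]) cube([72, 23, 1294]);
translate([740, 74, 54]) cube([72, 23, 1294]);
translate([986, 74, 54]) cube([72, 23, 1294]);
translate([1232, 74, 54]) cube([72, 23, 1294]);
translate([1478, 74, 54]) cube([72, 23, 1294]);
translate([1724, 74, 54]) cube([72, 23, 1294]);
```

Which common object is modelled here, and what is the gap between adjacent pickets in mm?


A fence section. The picket gap is 174 mm.

Two posts, two rails, 7 pickets — a fence section. Span 1897 mm holds 7 pickets of 72 mm with 8 equal gaps: ⌊(1897 − 7·72) / 8⌋ = 174 mm.


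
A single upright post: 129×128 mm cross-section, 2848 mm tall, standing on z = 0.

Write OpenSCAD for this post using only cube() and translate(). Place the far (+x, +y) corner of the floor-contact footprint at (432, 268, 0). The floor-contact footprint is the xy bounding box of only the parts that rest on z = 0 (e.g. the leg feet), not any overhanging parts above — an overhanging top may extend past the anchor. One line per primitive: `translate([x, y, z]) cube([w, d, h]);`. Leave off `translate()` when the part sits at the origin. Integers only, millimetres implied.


translate([303, 140, 0]) cube([129, 128, 2848]);


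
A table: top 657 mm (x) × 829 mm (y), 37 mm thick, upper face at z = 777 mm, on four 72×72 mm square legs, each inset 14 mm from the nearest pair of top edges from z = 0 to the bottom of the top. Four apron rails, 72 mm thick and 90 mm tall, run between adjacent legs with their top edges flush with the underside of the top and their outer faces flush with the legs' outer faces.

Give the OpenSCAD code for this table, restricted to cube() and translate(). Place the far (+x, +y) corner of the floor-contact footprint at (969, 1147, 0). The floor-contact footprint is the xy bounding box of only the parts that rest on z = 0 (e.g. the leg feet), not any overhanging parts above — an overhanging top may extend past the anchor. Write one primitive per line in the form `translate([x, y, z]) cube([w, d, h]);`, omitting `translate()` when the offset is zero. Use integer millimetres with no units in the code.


translate([326, 332, 740]) cube([657, 829, 37]);
translate([340, 346, 0]) cube([72, 72, 740]);
translate([897, 346, 0]) cube([72, 72, 740]);
translate([340, 1075, 0]) cube([72, 72, 740]);
translate([897, 1075, 0]) cube([72, 72, 740]);
translate([412, 346, 650]) cube([485, 72, 90]);
translate([412, 1075, 650]) cube([485, 72, 90]);
translate([340, 418, 650]) cube([72, 657, 90]);
translate([897, 418, 650]) cube([72, 657, 90]);


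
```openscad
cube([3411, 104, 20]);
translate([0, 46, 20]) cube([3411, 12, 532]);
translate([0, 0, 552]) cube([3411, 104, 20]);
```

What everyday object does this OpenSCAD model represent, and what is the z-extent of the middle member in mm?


An I-beam. The web height is 532 mm.

Two wide flanges with a thin centred web — an I-beam. Overall 572 mm minus two 20 mm flanges gives a web of 572 − 2·20 = 532 mm.


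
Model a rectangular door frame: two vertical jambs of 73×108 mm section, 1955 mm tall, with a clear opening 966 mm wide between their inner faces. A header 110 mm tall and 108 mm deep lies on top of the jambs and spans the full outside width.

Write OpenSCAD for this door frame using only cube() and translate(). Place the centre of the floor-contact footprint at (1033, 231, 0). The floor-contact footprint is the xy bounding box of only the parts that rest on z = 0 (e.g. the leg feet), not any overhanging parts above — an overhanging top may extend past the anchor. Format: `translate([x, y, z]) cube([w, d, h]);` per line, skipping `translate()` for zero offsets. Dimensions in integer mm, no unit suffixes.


translate([477, 177, 0]) cube([73, 108, 1955]);
translate([1516, 177, 0]) cube([73, 108, 1955]);
translate([477, 177, 1955]) cube([1112, 108, 110]);


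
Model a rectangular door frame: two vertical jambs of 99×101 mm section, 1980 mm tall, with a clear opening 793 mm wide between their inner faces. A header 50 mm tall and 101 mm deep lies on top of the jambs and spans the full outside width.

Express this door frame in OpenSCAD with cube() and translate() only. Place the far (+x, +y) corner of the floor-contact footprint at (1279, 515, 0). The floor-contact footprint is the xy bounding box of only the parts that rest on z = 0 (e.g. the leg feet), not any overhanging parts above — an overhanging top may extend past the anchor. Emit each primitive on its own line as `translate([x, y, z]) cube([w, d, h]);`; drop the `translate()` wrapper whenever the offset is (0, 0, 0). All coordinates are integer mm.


translate([288, 414, 0]) cube([99, 101, 1980]);
translate([1180, 414, 0]) cube([99, 101, 1980]);
translate([288, 414, 1980]) cube([991, 101, 50]);


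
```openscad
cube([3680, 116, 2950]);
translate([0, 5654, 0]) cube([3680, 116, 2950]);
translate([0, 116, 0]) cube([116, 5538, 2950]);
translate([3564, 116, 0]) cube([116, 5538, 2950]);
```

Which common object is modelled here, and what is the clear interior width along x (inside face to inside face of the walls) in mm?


A house (or room) frame. The interior width is 3448 mm.

Four 2950 mm walls enclosing a rectangle with no floor or roof — a room or house frame. Outside width is 3680 mm and wall thickness is 116 mm, so the interior width is 3680 − 2 × 116 = 3448 mm.


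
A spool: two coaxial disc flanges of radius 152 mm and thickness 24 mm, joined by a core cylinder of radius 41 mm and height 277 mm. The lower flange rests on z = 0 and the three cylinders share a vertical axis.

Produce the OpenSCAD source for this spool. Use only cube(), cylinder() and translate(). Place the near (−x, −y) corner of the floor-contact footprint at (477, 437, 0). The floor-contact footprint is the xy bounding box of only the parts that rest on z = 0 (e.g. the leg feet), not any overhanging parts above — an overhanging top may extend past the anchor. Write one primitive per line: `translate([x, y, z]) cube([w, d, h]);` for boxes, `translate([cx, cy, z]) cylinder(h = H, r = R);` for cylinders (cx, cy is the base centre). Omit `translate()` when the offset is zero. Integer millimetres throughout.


translate([629, 589, 0]) cylinder(h = 24, r = 152);
translate([629, 589, 24]) cylinder(h = 277, r = 41);
translate([629, 589, 301]) cylinder(h = 24, r = 152);


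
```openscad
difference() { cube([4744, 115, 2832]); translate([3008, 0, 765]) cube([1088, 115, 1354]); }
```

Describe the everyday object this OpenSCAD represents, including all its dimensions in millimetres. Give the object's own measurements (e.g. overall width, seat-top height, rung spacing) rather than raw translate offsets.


A wall 4744 mm long (x), 115 mm thick (y), 2832 mm tall, with a rectangular window opening cut through it. The opening is 1088 mm wide and 1354 mm tall; its sill is at z = 765 mm and its near (−x) edge is 3008 mm from the wall's −x end. The opening passes through the full wall thickness.


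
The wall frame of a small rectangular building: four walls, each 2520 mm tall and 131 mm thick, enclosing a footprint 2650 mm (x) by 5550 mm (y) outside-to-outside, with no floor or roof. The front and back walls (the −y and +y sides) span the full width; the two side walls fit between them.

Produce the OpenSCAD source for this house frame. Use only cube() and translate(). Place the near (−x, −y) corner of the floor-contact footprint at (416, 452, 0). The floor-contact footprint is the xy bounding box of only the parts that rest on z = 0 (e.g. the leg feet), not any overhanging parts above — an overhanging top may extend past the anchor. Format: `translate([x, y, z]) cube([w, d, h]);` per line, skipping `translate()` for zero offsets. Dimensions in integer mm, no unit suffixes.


translate([416, 452, 0]) cube([2650, 131, 2520]);
translate([416, 5871, 0]) cube([2650, 131, 2520]);
translate([416, 583, 0]) cube([131, 5288, 2520]);
translate([2935, 583, 0]) cube([131, 5288, 2520]);


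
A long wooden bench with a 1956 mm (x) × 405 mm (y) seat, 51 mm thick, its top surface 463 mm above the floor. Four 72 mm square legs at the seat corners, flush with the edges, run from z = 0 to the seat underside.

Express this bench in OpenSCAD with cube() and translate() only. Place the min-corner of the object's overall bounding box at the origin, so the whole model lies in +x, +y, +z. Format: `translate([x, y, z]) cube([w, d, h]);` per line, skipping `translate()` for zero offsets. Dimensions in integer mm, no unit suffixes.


translate([0, 0, 412]) cube([1956, 405, 51]);
cube([72, 72, 412]);
translate([0, 333, 0]) cube([72, 72, 412]);
translate([1884, 0, 0]) cube([72, 72, 412]);
translate([1884, 333, 0]) cube([72, 72, 412]);


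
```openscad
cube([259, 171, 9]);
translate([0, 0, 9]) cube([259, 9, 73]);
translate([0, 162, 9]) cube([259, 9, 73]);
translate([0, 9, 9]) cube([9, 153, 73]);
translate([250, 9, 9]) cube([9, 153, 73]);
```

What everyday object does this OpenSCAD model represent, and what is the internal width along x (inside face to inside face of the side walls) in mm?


An open box. The internal width is 241 mm.

A 259×171 base slab with four walls standing on it — an open box. The base is 259 mm wide and the walls are 9 mm thick, so the internal width is 259 − 2 × 9 = 241 mm.


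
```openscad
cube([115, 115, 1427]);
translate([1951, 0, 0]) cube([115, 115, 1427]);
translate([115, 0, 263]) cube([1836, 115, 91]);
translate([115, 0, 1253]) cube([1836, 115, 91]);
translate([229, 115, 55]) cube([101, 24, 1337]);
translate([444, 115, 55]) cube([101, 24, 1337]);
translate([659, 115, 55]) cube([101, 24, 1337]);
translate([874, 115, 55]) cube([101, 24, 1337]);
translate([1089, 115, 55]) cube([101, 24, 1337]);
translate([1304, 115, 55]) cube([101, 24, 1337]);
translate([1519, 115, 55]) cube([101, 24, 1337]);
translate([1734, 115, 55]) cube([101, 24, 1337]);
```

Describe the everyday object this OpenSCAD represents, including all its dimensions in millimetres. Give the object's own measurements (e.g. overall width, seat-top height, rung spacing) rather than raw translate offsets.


A fence section. Two 115×115 mm posts, 1427 mm tall, stand on the floor with a clear span of 1836 mm between their inner faces. Two horizontal rails of 115×91 mm section span the gap between the posts with their undersides at z = 263 mm and z = 1253 mm, flush with the posts' −y face. 8 pickets, each 101 mm wide, 24 mm thick and 1337 mm tall, are fixed to the +y face of the rails with their bottoms at z = 55 mm, spaced across the span with a 114 mm gap after the −x post and between neighbouring pickets, with 116 mm left before the +x post.


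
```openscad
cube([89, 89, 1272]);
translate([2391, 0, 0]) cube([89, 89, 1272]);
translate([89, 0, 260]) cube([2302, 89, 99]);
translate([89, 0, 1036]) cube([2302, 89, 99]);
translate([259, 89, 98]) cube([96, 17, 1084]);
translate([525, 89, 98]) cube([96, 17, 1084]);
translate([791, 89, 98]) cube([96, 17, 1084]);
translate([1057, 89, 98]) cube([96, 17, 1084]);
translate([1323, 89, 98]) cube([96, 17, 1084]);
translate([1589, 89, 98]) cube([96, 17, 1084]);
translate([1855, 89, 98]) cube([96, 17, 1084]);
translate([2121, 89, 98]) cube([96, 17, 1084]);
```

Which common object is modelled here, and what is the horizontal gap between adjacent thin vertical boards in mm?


A fence section. The picket gap is 170 mm.

Two posts, two rails, 8 pickets — a fence section. Span 2302 mm holds 8 pickets of 96 mm with 9 equal gaps: ⌊(2302 − 8·96) / 9⌋ = 170 mm.


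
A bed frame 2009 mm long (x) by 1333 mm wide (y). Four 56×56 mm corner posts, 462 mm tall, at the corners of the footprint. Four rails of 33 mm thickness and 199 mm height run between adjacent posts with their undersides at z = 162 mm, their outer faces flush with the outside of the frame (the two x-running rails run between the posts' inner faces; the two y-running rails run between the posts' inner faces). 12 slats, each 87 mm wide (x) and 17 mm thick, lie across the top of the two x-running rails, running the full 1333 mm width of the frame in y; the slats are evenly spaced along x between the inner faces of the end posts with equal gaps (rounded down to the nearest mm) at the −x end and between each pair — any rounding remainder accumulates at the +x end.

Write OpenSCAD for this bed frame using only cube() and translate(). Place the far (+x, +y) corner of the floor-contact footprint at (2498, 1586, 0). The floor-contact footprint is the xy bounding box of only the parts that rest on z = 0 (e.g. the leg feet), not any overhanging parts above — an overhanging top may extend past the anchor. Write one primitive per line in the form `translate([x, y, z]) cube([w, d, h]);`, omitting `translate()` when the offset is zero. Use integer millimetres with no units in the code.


translate([489, 253, 0]) cube([56, 56, 462]);
translate([489, 1530, 0]) cube([56, 56, 462]);
translate([2442, 253, 0]) cube([56, 56, 462]);
translate([2442, 1530, 0]) cube([56, 56, 462]);
translate([545, 253, 162]) cube([1897, 33, 199]);
translate([545, 1553, 162]) cube([1897, 33, 199]);
translate([489, 309, 162]) cube([33, 1221, 199]);
translate([2465, 309, 162]) cube([33, 1221, 199]);
translate([610, 253, 361]) cube([87, 1333, 17]);
translate([762, 253, 361]) cube([87, 1333, 17]);
translate([914, 253, 361]) cube([87, 1333, 17]);
translate([1066, 253, 361]) cube([87, 1333, 17]);
translate([1218, 253, 361]) cube([87, 1333, 17]);
translate([1370, 253, 361]) cube([87, 1333, 17]);
translate([1522, 253, 361]) cube([87, 1333, 17]);
translate([1674, 253, 361]) cube([87, 1333, 17]);
translate([1826, 253, 361]) cube([87, 1333, 17]);
translate([1978, 253, 361]) cube([87, 1333, 17]);
translate([2130, 253, 361]) cube([87, 1333, 17]);
translate([2282, 253, 361]) cube([87, 1333, 17]);
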